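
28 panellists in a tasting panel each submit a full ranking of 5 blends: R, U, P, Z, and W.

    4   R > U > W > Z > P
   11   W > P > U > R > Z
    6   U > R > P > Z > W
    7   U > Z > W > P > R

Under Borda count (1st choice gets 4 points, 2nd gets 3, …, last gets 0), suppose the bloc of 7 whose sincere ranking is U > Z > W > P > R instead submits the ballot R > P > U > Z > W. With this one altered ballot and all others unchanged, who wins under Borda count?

Borda totals with the altered ballot: R 73, U 72, P 66, Z 17, W 52.
The switch changes the winner from U to R.

R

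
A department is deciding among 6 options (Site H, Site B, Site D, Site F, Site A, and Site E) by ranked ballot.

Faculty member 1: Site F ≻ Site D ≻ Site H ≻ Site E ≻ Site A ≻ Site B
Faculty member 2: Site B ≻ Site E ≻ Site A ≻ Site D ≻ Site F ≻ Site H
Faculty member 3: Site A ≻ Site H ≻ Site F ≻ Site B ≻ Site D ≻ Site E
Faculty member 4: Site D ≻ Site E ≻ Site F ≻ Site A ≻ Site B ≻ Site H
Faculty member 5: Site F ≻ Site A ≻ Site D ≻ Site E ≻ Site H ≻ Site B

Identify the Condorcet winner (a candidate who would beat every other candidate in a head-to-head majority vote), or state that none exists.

Head-to-head results (5 voters total):
Site H vs Site B: Site H wins 3–2.
Site H vs Site D: Site D wins 4–1.
Site H vs Site F: Site F wins 4–1.
Site H vs Site A: Site A wins 4–1.
Site H vs Site E: Site E wins 3–2.
Site B vs Site D: Site D wins 3–2.
Site B vs Site F: Site F wins 4–1.
Site B vs Site A: Site A wins 4–1.
Site B vs Site E: Site E wins 3–2.
Site D vs Site F: Site F wins 3–2.
Site D vs Site A: Site A wins 3–2.
Site D vs Site E: Site D wins 4–1.
Site F vs Site A: Site F wins 3–2.
Site F vs Site E: Site F wins 3–2.
Site A vs Site E: Site E wins 3–2.
Site F beats each rival — Site H (4–1), Site B (4–1), Site D (3–2), Site A (3–2), Site E (3–2) — so Site F is the Condorcet winner.

Site F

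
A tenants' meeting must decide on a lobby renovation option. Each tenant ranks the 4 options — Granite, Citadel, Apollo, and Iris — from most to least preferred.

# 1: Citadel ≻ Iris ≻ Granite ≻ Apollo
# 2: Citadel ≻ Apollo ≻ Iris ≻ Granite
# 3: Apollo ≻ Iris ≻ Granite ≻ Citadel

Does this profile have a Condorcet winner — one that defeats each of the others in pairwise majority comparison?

Yes

Head-to-head results (3 voters total):
Granite vs Citadel: Citadel wins 2–1.
Granite vs Apollo: Apollo wins 2–1.
Granite vs Iris: Iris wins 3–0.
Citadel vs Apollo: Citadel wins 2–1.
Citadel vs Iris: Citadel wins 2–1.
Apollo vs Iris: Apollo wins 2–1.
Citadel beats each rival — Granite (2–1), Apollo (2–1), Iris (2–1) — so Citadel is the Condorcet winner.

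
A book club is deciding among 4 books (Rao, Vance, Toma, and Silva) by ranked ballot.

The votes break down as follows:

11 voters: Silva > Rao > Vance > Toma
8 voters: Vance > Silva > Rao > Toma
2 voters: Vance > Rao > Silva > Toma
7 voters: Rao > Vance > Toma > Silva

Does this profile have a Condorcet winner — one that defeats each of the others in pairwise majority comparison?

No

Head-to-head results (28 voters total):
Rao vs Vance: Rao wins 18–10.
Rao vs Toma: Rao wins 28–0.
Rao vs Silva: Silva wins 19–9.
Vance vs Toma: Vance wins 28–0.
Vance vs Silva: Vance wins 17–11.
Toma vs Silva: Silva wins 21–7.
No candidate beats all others: Rao beats Vance beats Silva beats Rao, a majority cycle.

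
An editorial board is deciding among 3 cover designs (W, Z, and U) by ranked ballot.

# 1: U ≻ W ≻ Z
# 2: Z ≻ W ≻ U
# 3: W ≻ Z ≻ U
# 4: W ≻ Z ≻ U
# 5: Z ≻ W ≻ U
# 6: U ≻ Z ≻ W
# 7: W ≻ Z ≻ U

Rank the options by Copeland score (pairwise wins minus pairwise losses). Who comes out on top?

W

Pairwise results:
  W vs Z: W wins 4–3.
  W vs U: W wins 5–2.
  Z vs U: Z wins 5–2.
Copeland scores (wins − losses):
  W: 2 − 0 = 2
  Z: 1 − 1 = 0
  U: 0 − 2 = -2
W has the best Copeland score.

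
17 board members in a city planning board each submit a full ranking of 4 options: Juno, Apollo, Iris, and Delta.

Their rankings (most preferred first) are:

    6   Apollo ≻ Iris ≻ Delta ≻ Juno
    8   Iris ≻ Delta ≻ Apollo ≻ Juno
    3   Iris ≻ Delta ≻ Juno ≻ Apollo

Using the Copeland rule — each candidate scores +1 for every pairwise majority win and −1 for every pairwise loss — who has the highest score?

Iris

Pairwise results:
  Juno vs Apollo: Apollo wins 14–3.
  Juno vs Iris: Iris wins 17–0.
  Juno vs Delta: Delta wins 17–0.
  Apollo vs Iris: Iris wins 11–6.
  Apollo vs Delta: Delta wins 11–6.
  Iris vs Delta: Iris wins 17–0.
Copeland scores (wins − losses):
  Juno: 0 − 3 = -3
  Apollo: 1 − 2 = -1
  Iris: 3 − 0 = 3
  Delta: 2 − 1 = 1
Iris has the best Copeland score.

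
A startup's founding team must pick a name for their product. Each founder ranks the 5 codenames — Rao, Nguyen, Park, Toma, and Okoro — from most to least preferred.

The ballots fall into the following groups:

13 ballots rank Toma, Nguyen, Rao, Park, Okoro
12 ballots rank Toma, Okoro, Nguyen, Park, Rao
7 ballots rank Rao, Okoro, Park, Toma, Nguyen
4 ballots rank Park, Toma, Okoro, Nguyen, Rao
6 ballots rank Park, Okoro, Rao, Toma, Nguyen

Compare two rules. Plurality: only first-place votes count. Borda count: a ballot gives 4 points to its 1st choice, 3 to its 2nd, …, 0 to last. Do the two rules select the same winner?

Plurality first-place counts: Rao 7, Nguyen 0, Park 10, Toma 25, Okoro 0 → Toma.
Borda totals: Rao 66, Nguyen 67, Park 79, Toma 125, Okoro 83 → Toma.
The two rules agree on Toma.

Yes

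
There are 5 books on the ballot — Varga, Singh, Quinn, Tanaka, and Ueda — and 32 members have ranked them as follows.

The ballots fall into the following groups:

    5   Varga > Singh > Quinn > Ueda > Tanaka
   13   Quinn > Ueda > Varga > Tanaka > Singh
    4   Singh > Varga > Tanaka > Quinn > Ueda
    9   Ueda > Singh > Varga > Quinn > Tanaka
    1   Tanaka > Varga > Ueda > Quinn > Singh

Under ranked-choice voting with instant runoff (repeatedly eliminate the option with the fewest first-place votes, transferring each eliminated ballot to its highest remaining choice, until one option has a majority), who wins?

Varga

Round 1: Quinn 13, Ueda 9, Varga 5, Singh 4, Tanaka 1. Tanaka has the fewest and is eliminated.
Round 2: Quinn 13, Ueda 9, Varga 6, Singh 4. Singh has the fewest and is eliminated.
Round 3: Quinn 13, Varga 10, Ueda 9. Ueda has the fewest and is eliminated.
Round 4: Varga 19, Quinn 13. Varga has a majority.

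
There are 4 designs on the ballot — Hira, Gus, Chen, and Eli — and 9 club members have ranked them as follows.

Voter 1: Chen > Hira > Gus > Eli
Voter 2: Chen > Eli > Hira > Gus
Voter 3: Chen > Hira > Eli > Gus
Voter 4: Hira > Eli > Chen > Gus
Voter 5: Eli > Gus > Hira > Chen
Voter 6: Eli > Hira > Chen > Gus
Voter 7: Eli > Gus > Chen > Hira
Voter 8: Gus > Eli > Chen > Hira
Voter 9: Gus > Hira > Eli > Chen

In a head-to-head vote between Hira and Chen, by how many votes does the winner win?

1

Ballots ranking Hira above Chen: 4.
Ballots ranking Chen above Hira: 5.
Chen wins 5–4, a margin of 1.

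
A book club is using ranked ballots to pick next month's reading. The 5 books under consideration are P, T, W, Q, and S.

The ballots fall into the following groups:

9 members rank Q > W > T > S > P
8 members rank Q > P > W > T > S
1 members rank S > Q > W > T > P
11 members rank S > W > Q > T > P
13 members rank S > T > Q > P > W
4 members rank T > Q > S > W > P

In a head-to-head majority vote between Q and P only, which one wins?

Q

Ballots ranking Q above P: 9+8+1+11+13+4 = 46.
Ballots ranking P above Q: 0.
Q wins the head-to-head, 46–0.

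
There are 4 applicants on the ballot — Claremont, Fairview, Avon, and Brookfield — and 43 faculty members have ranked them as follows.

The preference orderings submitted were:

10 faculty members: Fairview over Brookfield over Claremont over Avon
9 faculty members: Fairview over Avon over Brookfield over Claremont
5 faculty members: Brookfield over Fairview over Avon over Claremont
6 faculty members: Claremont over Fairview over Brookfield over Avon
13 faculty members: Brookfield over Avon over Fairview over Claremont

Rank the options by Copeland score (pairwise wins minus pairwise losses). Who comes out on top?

Pairwise results:
  Claremont vs Fairview: Fairview wins 37–6.
  Claremont vs Avon: Avon wins 27–16.
  Claremont vs Brookfield: Brookfield wins 37–6.
  Fairview vs Avon: Fairview wins 30–13.
  Fairview vs Brookfield: Fairview wins 25–18.
  Avon vs Brookfield: Brookfield wins 34–9.
Copeland scores (wins − losses):
  Claremont: 0 − 3 = -3
  Fairview: 3 − 0 = 3
  Avon: 1 − 2 = -1
  Brookfield: 2 − 1 = 1
Fairview has the best Copeland score.

Fairview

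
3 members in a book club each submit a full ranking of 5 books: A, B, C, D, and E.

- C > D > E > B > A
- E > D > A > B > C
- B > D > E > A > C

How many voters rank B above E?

Ballots ranking B above E: 1.
Ballots ranking E above B: 2.
So 1 of 3 voters prefer B to E.

1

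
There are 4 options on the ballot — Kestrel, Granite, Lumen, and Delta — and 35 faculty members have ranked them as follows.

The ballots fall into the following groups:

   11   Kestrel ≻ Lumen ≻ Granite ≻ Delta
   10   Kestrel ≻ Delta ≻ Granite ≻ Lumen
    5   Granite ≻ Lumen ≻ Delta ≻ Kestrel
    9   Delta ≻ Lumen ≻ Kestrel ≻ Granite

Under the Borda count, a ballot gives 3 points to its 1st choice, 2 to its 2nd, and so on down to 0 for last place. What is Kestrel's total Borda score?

Borda scores:
  Kestrel: 11·3 + 10·3 + 5·0 + 9·1 = 72
  Granite: 11·1 + 10·1 + 5·3 + 9·0 = 36
  Lumen: 11·2 + 10·0 + 5·2 + 9·2 = 50
  Delta: 11·0 + 10·2 + 5·1 + 9·3 = 52

72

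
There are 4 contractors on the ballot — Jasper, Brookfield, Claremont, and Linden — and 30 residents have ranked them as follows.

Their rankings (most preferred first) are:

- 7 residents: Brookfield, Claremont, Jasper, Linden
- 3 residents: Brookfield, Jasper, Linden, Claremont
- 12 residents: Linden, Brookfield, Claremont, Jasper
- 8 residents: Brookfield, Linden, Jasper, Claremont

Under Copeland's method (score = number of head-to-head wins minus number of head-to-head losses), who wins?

Brookfield

Pairwise results:
  Jasper vs Brookfield: Brookfield wins 30–0.
  Jasper vs Claremont: Claremont wins 19–11.
  Jasper vs Linden: Linden wins 20–10.
  Brookfield vs Claremont: Brookfield wins 30–0.
  Brookfield vs Linden: Brookfield wins 18–12.
  Claremont vs Linden: Linden wins 23–7.
Copeland scores (wins − losses):
  Jasper: 0 − 3 = -3
  Brookfield: 3 − 0 = 3
  Claremont: 1 − 2 = -1
  Linden: 2 − 1 = 1
Brookfield has the best Copeland score.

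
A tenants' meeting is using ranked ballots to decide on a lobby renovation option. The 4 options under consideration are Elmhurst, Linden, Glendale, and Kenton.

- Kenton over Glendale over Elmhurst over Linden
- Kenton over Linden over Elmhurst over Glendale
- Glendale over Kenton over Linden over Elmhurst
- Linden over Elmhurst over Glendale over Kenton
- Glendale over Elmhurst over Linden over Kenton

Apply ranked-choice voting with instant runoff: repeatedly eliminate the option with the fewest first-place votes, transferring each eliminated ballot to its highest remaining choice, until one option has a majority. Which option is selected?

Round 1: Glendale 2, Kenton 2, Linden 1, Elmhurst 0. Elmhurst has the fewest and is eliminated.
Round 2: Glendale 2, Kenton 2, Linden 1. Linden has the fewest and is eliminated.
Round 3: Glendale 3, Kenton 2. Glendale has a majority.

Glendale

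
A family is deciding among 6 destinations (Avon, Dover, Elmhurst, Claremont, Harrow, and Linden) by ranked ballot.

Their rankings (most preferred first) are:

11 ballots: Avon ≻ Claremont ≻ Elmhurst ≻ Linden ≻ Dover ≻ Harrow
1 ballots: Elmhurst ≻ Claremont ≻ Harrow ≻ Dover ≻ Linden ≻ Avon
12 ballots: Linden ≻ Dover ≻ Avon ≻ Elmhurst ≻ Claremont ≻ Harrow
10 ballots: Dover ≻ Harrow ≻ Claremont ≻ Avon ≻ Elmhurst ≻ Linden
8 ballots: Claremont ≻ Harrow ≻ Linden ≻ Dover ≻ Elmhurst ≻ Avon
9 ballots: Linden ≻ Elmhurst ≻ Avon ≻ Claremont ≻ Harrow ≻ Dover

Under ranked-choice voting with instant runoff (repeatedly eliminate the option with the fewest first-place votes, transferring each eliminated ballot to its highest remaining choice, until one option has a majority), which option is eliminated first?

Round 1: Linden 21, Avon 11, Dover 10, Claremont 8, Elmhurst 1, Harrow 0. Harrow has the fewest and is eliminated.
Round 2: Linden 21, Avon 11, Dover 10, Claremont 8, Elmhurst 1. Elmhurst has the fewest and is eliminated.
Round 3: Linden 21, Avon 11, Dover 10, Claremont 9. Claremont has the fewest and is eliminated.
Round 4: Linden 29, Avon 11, Dover 11. Linden has a majority.

Harrow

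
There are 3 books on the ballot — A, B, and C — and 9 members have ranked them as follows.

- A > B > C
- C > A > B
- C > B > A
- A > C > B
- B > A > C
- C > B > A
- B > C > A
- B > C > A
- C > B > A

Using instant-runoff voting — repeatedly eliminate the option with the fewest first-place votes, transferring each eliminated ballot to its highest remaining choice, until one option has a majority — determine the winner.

Round 1: C 4, B 3, A 2. A has the fewest and is eliminated.
Round 2: C 5, B 4. C has a majority.

C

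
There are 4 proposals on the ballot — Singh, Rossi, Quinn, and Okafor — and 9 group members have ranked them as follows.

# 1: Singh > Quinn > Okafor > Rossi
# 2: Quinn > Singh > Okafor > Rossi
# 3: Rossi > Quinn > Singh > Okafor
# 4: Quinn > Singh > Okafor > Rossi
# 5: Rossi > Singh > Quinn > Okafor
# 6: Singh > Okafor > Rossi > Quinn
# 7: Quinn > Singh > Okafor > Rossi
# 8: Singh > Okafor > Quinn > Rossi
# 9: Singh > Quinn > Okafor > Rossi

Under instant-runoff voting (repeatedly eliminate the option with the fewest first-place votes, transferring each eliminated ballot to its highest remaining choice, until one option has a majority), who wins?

Round 1: Singh 4, Quinn 3, Rossi 2, Okafor 0. Okafor has the fewest and is eliminated.
Round 2: Singh 4, Quinn 3, Rossi 2. Rossi has the fewest and is eliminated.
Round 3: Singh 5, Quinn 4. Singh has a majority.

Singh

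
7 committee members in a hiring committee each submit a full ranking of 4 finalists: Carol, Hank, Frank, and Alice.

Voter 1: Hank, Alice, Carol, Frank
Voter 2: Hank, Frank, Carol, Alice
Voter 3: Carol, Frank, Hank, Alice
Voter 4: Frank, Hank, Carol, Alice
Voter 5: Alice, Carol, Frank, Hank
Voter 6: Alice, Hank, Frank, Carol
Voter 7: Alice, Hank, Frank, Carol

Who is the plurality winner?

First-place vote totals:
  Carol: 1
  Hank: 2
  Frank: 1
  Alice: 3
Alice has the most first-place votes.

Alice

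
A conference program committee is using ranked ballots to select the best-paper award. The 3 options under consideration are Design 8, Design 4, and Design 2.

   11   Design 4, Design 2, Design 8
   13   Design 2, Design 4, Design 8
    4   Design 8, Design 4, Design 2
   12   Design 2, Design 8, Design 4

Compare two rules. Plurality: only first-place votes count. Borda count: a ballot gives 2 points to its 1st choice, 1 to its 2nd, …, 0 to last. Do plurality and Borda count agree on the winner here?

Yes

Plurality first-place counts: Design 8 4, Design 4 11, Design 2 25 → Design 2.
Borda totals: Design 8 20, Design 4 39, Design 2 61 → Design 2.
The two rules agree on Design 2.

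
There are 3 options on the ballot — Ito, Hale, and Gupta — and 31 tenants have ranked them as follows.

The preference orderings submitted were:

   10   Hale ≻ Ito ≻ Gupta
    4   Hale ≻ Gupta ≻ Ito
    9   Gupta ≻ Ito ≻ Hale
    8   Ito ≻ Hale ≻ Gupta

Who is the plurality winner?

First-place vote totals:
  Ito: 8
  Hale: 14
  Gupta: 9
Hale has the most first-place votes.

Hale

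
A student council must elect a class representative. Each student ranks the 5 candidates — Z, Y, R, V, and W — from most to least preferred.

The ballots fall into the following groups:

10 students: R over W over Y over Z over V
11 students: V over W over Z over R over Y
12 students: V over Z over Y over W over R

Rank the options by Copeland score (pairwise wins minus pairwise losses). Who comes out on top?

Pairwise results:
  Z vs Y: Z wins 23–10.
  Z vs R: Z wins 23–10.
  Z vs V: V wins 23–10.
  Z vs W: W wins 21–12.
  Y vs R: R wins 21–12.
  Y vs V: V wins 23–10.
  Y vs W: W wins 21–12.
  R vs V: V wins 23–10.
  R vs W: W wins 23–10.
  V vs W: V wins 23–10.
Copeland scores (wins − losses):
  Z: 2 − 2 = 0
  Y: 0 − 4 = -4
  R: 1 − 3 = -2
  V: 4 − 0 = 4
  W: 3 − 1 = 2
V has the best Copeland score.

V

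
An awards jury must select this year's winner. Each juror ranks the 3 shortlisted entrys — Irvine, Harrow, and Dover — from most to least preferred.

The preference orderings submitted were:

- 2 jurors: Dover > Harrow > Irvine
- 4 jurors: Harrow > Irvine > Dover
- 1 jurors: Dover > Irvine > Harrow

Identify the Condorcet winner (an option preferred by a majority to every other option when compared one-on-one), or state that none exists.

Head-to-head results (7 voters total):
Irvine vs Harrow: Harrow wins 6–1.
Irvine vs Dover: Irvine wins 4–3.
Harrow vs Dover: Harrow wins 4–3.
Harrow beats each rival — Irvine (6–1), Dover (4–3) — so Harrow is the Condorcet winner.

Harrow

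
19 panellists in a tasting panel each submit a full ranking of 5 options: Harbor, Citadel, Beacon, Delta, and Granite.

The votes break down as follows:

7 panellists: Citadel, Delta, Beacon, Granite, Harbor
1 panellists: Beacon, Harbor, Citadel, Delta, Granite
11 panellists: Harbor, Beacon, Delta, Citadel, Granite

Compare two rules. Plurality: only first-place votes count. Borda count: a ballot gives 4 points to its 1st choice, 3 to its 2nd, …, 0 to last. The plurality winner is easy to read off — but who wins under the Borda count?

Plurality first-place counts: Harbor 11, Citadel 7, Beacon 1, Delta 0, Granite 0 → Harbor.
Borda totals: Harbor 47, Citadel 41, Beacon 51, Delta 44, Granite 7 → Beacon.

Beacon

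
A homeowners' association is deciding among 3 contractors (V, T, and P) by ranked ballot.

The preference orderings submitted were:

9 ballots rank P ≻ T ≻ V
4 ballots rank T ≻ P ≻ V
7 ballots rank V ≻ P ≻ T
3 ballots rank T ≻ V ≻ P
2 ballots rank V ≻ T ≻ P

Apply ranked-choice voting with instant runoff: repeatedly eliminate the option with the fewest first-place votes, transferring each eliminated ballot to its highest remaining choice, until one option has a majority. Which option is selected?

P

Round 1: V 9, P 9, T 7. T has the fewest and is eliminated.
Round 2: P 13, V 12. P has a majority.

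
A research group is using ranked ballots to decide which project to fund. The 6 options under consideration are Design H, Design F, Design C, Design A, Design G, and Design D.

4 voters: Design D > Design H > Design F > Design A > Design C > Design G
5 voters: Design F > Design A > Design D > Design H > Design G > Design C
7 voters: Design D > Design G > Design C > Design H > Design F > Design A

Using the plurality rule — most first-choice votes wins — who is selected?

Design D

First-place vote totals:
  Design H: 0
  Design F: 5
  Design C: 0
  Design A: 0
  Design G: 0
  Design D: 11
Design D has the most first-place votes.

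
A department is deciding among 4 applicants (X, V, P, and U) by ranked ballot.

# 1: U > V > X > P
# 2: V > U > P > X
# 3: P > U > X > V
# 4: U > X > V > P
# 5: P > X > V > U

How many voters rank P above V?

Ballots ranking P above V: 2.
Ballots ranking V above P: 3.
So 2 of 5 voters prefer P to V.

2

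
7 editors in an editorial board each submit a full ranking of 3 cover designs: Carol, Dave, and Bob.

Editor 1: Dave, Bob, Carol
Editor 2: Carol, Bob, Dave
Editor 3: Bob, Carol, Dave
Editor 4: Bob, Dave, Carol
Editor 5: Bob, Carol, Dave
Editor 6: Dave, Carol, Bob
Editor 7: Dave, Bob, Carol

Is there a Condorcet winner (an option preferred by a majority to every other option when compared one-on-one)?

Head-to-head results (7 voters total):
Carol vs Dave: Dave wins 4–3.
Carol vs Bob: Bob wins 5–2.
Dave vs Bob: Bob wins 4–3.
Bob beats each rival — Carol (5–2), Dave (4–3) — so Bob is the Condorcet winner.

Yes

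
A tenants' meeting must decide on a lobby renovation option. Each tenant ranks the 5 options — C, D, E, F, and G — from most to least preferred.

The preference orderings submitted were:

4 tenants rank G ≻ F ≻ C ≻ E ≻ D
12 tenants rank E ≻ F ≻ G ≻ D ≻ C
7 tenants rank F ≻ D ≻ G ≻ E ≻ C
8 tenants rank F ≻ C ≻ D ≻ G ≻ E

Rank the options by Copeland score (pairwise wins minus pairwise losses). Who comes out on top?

F

Pairwise results:
  C vs D: D wins 19–12.
  C vs E: E wins 19–12.
  C vs F: F wins 31–0.
  C vs G: G wins 23–8.
  D vs E: E wins 16–15.
  D vs F: F wins 31–0.
  D vs G: G wins 16–15.
  E vs F: F wins 19–12.
  E vs G: G wins 19–12.
  F vs G: F wins 27–4.
Copeland scores (wins − losses):
  C: 0 − 4 = -4
  D: 1 − 3 = -2
  E: 2 − 2 = 0
  F: 4 − 0 = 4
  G: 3 − 1 = 2
F has the best Copeland score.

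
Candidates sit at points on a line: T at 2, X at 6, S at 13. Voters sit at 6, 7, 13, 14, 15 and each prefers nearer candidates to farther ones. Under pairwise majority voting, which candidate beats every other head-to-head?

With single-peaked preferences on a line, the Condorcet winner is the candidate closest to the median voter.
The median voter (position 13) is closest to S at 13.
Check: S vs X — voters closer to S: 3 of 5.

S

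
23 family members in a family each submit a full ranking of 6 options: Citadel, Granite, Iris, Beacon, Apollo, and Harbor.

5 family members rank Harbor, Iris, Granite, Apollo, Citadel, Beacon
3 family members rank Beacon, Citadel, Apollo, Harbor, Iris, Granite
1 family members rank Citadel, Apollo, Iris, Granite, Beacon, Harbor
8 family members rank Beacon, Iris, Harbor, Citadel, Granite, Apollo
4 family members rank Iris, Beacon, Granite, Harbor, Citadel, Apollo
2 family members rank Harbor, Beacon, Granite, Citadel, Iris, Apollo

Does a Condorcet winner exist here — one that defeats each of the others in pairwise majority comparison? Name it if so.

Beacon

Head-to-head results (23 voters total):
Citadel vs Granite: Citadel wins 12–11.
Citadel vs Iris: Iris wins 17–6.
Citadel vs Beacon: Beacon wins 17–6.
Citadel vs Apollo: Citadel wins 18–5.
Citadel vs Harbor: Harbor wins 19–4.
Granite vs Iris: Iris wins 21–2.
Granite vs Beacon: Beacon wins 17–6.
Granite vs Apollo: Granite wins 19–4.
Granite vs Harbor: Harbor wins 18–5.
Iris vs Beacon: Beacon wins 13–10.
Iris vs Apollo: Iris wins 19–4.
Iris vs Harbor: Iris wins 13–10.
Beacon vs Apollo: Beacon wins 17–6.
Beacon vs Harbor: Beacon wins 16–7.
Apollo vs Harbor: Harbor wins 19–4.
Beacon beats each rival — Citadel (17–6), Granite (17–6), Iris (13–10), Apollo (17–6), Harbor (16–7) — so Beacon is the Condorcet winner.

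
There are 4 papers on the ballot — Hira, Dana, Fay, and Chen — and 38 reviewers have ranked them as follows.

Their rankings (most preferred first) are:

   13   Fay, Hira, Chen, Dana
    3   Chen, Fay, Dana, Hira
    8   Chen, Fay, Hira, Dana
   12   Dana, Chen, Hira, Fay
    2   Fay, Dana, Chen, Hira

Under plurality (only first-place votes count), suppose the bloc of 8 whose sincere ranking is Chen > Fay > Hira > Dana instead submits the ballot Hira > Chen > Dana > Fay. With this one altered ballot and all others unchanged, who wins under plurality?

First-place totals with the altered ballot: Hira 8, Dana 12, Fay 15, Chen 3.
The winner is unchanged: still Fay.

Fay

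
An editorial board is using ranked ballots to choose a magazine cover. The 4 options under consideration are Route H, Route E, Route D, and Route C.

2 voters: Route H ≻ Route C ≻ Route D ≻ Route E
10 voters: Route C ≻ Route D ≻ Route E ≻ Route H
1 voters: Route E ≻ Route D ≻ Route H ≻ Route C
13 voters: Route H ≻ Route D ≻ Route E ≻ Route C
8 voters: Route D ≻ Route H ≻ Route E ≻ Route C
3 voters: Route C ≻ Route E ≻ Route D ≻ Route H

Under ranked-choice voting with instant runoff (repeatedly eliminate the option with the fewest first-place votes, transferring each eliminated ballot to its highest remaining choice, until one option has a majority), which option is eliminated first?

Route E

Round 1: Route H 15, Route C 13, Route D 8, Route E 1. Route E has the fewest and is eliminated.
Round 2: Route H 15, Route C 13, Route D 9. Route D has the fewest and is eliminated.
Round 3: Route H 24, Route C 13. Route H has a majority.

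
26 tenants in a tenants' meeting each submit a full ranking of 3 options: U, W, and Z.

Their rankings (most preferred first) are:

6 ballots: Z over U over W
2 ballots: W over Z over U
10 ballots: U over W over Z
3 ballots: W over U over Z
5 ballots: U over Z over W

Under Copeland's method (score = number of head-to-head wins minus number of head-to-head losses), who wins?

U

Pairwise results:
  U vs W: U wins 21–5.
  U vs Z: U wins 18–8.
  W vs Z: W wins 15–11.
Copeland scores (wins − losses):
  U: 2 − 0 = 2
  W: 1 − 1 = 0
  Z: 0 − 2 = -2
U has the best Copeland score.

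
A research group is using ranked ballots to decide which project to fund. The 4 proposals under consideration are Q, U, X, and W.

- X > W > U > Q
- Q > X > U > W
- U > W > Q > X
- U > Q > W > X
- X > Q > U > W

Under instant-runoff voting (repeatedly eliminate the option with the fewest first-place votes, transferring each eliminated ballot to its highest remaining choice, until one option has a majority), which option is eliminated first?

Round 1: U 2, X 2, Q 1, W 0. W has the fewest and is eliminated.
Round 2: U 2, X 2, Q 1. Q has the fewest and is eliminated.
Round 3: X 3, U 2. X has a majority.

W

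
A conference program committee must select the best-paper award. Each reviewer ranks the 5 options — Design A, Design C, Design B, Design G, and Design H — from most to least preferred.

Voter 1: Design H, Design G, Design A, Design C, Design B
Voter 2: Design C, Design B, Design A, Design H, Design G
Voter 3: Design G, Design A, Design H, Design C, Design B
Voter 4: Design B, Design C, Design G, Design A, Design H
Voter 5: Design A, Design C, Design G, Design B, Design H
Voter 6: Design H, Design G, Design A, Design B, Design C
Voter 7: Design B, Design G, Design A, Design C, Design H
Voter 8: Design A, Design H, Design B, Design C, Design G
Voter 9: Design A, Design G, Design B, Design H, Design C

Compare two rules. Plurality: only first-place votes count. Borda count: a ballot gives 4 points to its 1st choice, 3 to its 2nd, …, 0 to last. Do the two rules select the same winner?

Yes

Plurality first-place counts: Design A 3, Design C 1, Design B 2, Design G 1, Design H 2 → Design A.
Borda totals: Design A 24, Design C 14, Design B 17, Design G 20, Design H 15 → Design A.
The two rules agree on Design A.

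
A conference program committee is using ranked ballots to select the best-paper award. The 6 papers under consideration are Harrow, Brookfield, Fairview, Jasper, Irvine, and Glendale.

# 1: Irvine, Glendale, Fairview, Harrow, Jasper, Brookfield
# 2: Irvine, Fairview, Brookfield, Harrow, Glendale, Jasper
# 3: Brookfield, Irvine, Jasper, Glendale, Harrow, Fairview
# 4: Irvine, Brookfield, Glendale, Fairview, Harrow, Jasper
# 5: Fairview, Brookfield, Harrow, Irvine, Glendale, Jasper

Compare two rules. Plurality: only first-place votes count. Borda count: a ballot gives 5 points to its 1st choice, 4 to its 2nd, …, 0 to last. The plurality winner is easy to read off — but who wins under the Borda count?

Plurality first-place counts: Harrow 0, Brookfield 1, Fairview 1, Jasper 0, Irvine 3, Glendale 0 → Irvine.
Borda totals: Harrow 9, Brookfield 16, Fairview 14, Jasper 4, Irvine 21, Glendale 11 → Irvine.

Irvine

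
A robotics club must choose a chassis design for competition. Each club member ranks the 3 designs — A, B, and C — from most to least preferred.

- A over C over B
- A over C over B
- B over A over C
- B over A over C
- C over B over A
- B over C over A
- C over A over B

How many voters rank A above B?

Ballots ranking A above B: 3.
Ballots ranking B above A: 4.
So 3 of 7 voters prefer A to B.

3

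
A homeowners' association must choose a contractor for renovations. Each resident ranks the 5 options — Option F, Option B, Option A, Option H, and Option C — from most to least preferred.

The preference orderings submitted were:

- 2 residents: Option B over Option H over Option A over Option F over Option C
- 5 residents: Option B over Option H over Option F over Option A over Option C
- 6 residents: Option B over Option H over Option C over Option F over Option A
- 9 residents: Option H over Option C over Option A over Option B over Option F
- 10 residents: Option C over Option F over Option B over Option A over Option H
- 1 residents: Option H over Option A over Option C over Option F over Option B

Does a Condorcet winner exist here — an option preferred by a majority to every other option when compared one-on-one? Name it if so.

Head-to-head results (33 voters total):
Option F vs Option B: Option B wins 22–11.
Option F vs Option A: Option F wins 21–12.
Option F vs Option H: Option H wins 23–10.
Option F vs Option C: Option C wins 26–7.
Option B vs Option A: Option B wins 23–10.
Option B vs Option H: Option B wins 23–10.
Option B vs Option C: Option C wins 20–13.
Option A vs Option H: Option H wins 23–10.
Option A vs Option C: Option C wins 25–8.
Option H vs Option C: Option H wins 23–10.
No candidate beats all others: Option B beats Option H beats Option C beats Option B, a majority cycle.

No Condorcet winner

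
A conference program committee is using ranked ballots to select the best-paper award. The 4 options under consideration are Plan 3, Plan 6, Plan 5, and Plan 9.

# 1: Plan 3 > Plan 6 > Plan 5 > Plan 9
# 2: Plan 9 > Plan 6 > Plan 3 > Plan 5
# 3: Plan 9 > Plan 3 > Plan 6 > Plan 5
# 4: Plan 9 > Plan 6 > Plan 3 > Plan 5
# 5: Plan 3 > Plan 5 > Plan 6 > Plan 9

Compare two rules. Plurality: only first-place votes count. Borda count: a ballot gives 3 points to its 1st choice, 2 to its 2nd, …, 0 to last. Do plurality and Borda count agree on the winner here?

Plurality first-place counts: Plan 3 2, Plan 6 0, Plan 5 0, Plan 9 3 → Plan 9.
Borda totals: Plan 3 10, Plan 6 8, Plan 5 3, Plan 9 9 → Plan 3.
The two rules disagree: plurality picks Plan 9, Borda picks Plan 3.

No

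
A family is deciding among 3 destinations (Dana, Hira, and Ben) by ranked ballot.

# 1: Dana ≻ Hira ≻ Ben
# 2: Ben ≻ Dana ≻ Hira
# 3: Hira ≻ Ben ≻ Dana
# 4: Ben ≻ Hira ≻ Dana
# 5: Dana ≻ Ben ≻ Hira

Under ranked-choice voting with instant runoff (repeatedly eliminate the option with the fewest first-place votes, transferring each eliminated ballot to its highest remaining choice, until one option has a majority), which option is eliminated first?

Round 1: Dana 2, Ben 2, Hira 1. Hira has the fewest and is eliminated.
Round 2: Ben 3, Dana 2. Ben has a majority.

Hira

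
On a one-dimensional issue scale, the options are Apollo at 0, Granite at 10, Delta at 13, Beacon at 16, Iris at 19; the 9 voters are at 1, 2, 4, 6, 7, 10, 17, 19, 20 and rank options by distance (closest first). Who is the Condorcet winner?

With single-peaked preferences on a line, the Condorcet winner is the candidate closest to the median voter.
The median voter (position 7) is closest to Granite at 10.
Check: Granite vs Beacon — voters closer to Granite: 6 of 9.

Granite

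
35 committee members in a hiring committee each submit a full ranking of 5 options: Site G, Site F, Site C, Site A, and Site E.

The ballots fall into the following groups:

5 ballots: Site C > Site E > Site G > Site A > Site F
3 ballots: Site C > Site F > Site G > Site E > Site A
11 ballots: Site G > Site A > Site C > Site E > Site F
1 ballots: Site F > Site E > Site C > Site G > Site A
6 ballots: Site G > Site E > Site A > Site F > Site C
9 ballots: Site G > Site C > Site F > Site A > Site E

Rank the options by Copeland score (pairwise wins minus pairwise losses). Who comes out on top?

Site G

Pairwise results:
  Site G vs Site F: Site G wins 31–4.
  Site G vs Site C: Site G wins 26–9.
  Site G vs Site A: Site G wins 35–0.
  Site G vs Site E: Site G wins 29–6.
  Site F vs Site C: Site C wins 28–7.
  Site F vs Site A: Site A wins 22–13.
  Site F vs Site E: Site E wins 22–13.
  Site C vs Site A: Site C wins 18–17.
  Site C vs Site E: Site C wins 28–7.
  Site A vs Site E: Site A wins 20–15.
Copeland scores (wins − losses):
  Site G: 4 − 0 = 4
  Site F: 0 − 4 = -4
  Site C: 3 − 1 = 2
  Site A: 2 − 2 = 0
  Site E: 1 − 3 = -2
Site G has the best Copeland score.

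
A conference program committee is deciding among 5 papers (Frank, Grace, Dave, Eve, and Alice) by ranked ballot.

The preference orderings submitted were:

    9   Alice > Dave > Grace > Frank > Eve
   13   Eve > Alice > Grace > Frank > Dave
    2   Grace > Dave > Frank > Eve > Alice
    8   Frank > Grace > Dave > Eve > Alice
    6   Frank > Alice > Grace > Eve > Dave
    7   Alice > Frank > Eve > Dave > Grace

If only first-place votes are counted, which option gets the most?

First-place vote totals:
  Frank: 14
  Grace: 2
  Dave: 0
  Eve: 13
  Alice: 16
Alice has the most first-place votes.

Alice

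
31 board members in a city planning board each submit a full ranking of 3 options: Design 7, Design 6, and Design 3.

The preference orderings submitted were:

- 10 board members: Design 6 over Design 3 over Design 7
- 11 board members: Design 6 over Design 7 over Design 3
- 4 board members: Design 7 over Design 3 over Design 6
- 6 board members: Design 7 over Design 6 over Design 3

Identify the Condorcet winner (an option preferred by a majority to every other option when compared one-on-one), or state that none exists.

Design 6

Head-to-head results (31 voters total):
Design 7 vs Design 6: Design 6 wins 21–10.
Design 7 vs Design 3: Design 7 wins 21–10.
Design 6 vs Design 3: Design 6 wins 27–4.
Design 6 beats each rival — Design 7 (21–10), Design 3 (27–4) — so Design 6 is the Condorcet winner.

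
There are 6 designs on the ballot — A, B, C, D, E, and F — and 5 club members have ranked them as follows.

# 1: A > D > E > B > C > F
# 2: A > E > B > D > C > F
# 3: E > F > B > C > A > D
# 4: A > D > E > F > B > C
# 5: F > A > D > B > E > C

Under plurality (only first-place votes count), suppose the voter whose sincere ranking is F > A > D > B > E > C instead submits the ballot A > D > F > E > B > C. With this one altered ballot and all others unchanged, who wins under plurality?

First-place totals with the altered ballot: A 4, B 0, C 0, D 0, E 1, F 0.
The winner is unchanged: still A.

A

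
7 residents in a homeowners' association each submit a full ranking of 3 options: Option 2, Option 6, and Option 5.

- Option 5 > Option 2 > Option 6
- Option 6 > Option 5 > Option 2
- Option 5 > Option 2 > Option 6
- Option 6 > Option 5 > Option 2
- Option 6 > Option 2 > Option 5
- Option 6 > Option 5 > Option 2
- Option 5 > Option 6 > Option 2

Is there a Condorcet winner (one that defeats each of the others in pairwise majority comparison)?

Yes

Head-to-head results (7 voters total):
Option 2 vs Option 6: Option 6 wins 5–2.
Option 2 vs Option 5: Option 5 wins 6–1.
Option 6 vs Option 5: Option 6 wins 4–3.
Option 6 beats each rival — Option 2 (5–2), Option 5 (4–3) — so Option 6 is the Condorcet winner.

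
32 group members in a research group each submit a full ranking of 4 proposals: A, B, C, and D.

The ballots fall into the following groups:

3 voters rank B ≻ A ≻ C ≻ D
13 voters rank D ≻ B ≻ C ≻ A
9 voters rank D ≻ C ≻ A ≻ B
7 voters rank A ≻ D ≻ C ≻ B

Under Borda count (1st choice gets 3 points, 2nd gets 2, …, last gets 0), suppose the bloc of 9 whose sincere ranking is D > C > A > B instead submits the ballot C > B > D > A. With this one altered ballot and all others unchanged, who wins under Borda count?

Borda totals with the altered ballot: A 27, B 53, C 50, D 62.
The winner is unchanged: still D.

D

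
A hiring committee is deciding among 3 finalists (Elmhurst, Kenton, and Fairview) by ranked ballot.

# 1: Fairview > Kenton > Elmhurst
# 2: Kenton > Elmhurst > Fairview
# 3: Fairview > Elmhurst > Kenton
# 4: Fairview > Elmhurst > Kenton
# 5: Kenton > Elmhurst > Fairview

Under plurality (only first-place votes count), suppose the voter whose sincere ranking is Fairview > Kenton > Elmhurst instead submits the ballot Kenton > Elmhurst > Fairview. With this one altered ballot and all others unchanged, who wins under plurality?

First-place totals with the altered ballot: Elmhurst 0, Kenton 3, Fairview 2.
The switch changes the winner from Fairview to Kenton.

Kenton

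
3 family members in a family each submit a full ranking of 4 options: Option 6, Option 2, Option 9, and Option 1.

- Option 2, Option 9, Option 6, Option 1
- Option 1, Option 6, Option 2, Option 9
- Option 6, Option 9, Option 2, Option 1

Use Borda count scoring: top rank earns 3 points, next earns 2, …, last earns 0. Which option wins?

Option 6

Borda scores:
  Option 6: 1 + 2 + 3 = 6
  Option 2: 3 + 1 + 1 = 5
  Option 9: 2 + 0 + 2 = 4
  Option 1: 0 + 3 + 0 = 3
Option 6 has the highest total.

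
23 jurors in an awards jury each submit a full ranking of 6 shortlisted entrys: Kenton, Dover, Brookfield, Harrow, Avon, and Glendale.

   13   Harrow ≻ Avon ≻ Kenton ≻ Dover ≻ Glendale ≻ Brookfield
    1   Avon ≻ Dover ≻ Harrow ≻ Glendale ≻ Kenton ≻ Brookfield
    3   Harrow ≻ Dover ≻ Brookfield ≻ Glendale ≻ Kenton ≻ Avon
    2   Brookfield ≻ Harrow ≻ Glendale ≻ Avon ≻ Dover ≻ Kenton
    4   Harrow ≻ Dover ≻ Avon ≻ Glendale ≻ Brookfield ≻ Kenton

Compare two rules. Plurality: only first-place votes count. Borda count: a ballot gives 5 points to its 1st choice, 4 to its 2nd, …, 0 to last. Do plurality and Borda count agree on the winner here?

Plurality first-place counts: Kenton 0, Dover 0, Brookfield 2, Harrow 20, Avon 1, Glendale 0 → Harrow.
Borda totals: Kenton 43, Dover 60, Brookfield 23, Harrow 111, Avon 73, Glendale 35 → Harrow.
The two rules agree on Harrow.

Yes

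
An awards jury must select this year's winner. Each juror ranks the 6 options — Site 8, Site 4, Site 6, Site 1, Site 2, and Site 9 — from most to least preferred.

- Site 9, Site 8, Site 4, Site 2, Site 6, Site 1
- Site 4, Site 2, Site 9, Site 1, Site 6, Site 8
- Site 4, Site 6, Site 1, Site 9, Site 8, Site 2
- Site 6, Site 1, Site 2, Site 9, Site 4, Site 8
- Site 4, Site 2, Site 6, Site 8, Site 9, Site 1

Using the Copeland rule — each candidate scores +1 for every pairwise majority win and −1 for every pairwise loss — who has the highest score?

Site 4

Pairwise results:
  Site 8 vs Site 4: Site 4 wins 4–1.
  Site 8 vs Site 6: Site 6 wins 4–1.
  Site 8 vs Site 1: Site 1 wins 3–2.
  Site 8 vs Site 2: Site 2 wins 3–2.
  Site 8 vs Site 9: Site 9 wins 4–1.
  Site 4 vs Site 6: Site 4 wins 4–1.
  Site 4 vs Site 1: Site 4 wins 4–1.
  Site 4 vs Site 2: Site 4 wins 4–1.
  Site 4 vs Site 9: Site 4 wins 3–2.
  Site 6 vs Site 1: Site 6 wins 4–1.
  Site 6 vs Site 2: Site 2 wins 3–2.
  Site 6 vs Site 9: Site 6 wins 3–2.
  Site 1 vs Site 2: Site 2 wins 3–2.
  Site 1 vs Site 9: Site 9 wins 3–2.
  Site 2 vs Site 9: Site 2 wins 3–2.
Copeland scores (wins − losses):
  Site 8: 0 − 5 = -5
  Site 4: 5 − 0 = 5
  Site 6: 3 − 2 = 1
  Site 1: 1 − 4 = -3
  Site 2: 4 − 1 = 3
  Site 9: 2 − 3 = -1
Site 4 has the best Copeland score.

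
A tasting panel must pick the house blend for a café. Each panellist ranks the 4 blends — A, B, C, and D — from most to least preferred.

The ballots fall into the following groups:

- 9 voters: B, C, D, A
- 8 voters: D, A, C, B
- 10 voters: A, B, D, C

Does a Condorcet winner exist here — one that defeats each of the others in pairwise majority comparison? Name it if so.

There is no Condorcet winner

Head-to-head results (27 voters total):
A vs B: A wins 18–9.
A vs C: A wins 18–9.
A vs D: D wins 17–10.
B vs C: B wins 19–8.
B vs D: B wins 19–8.
C vs D: D wins 18–9.
No candidate beats all others: A beats B beats D beats A, a majority cycle.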